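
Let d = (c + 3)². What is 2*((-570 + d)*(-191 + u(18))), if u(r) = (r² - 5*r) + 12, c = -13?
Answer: -51700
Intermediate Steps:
u(r) = 12 + r² - 5*r
d = 100 (d = (-13 + 3)² = (-10)² = 100)
2*((-570 + d)*(-191 + u(18))) = 2*((-570 + 100)*(-191 + (12 + 18² - 5*18))) = 2*(-470*(-191 + (12 + 324 - 90))) = 2*(-470*(-191 + 246)) = 2*(-470*55) = 2*(-25850) = -51700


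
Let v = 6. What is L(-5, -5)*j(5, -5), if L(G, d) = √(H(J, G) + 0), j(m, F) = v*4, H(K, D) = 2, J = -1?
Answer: 24*√2 ≈ 33.941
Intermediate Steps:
j(m, F) = 24 (j(m, F) = 6*4 = 24)
L(G, d) = √2 (L(G, d) = √(2 + 0) = √2)
L(-5, -5)*j(5, -5) = √2*24 = 24*√2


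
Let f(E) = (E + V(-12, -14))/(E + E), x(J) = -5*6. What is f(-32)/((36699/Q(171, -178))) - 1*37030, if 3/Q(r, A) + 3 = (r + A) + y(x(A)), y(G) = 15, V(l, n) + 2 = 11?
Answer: -144956156777/3914560 ≈ -37030.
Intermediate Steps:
V(l, n) = 9 (V(l, n) = -2 + 11 = 9)
x(J) = -30
Q(r, A) = 3/(12 + A + r) (Q(r, A) = 3/(-3 + ((r + A) + 15)) = 3/(-3 + ((A + r) + 15)) = 3/(-3 + (15 + A + r)) = 3/(12 + A + r))
f(E) = (9 + E)/(2*E) (f(E) = (E + 9)/(E + E) = (9 + E)/((2*E)) = (9 + E)*(1/(2*E)) = (9 + E)/(2*E))
f(-32)/((36699/Q(171, -178))) - 1*37030 = ((1/2)*(9 - 32)/(-32))/((36699/((3/(12 - 178 + 171))))) - 1*37030 = ((1/2)*(-1/32)*(-23))/((36699/((3/5)))) - 37030 = 23/(64*((36699/((3*(1/5)))))) - 37030 = 23/(64*((36699/(3/5)))) - 37030 = 23/(64*((36699*(5/3)))) - 37030 = (23/64)/61165 - 37030 = (23/64)*(1/61165) - 37030 = 23/3914560 - 37030 = -144956156777/3914560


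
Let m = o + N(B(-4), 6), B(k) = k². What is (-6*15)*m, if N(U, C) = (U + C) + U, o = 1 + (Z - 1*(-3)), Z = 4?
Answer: -4140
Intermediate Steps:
o = 8 (o = 1 + (4 - 1*(-3)) = 1 + (4 + 3) = 1 + 7 = 8)
N(U, C) = C + 2*U (N(U, C) = (C + U) + U = C + 2*U)
m = 46 (m = 8 + (6 + 2*(-4)²) = 8 + (6 + 2*16) = 8 + (6 + 32) = 8 + 38 = 46)
(-6*15)*m = -6*15*46 = -90*46 = -4140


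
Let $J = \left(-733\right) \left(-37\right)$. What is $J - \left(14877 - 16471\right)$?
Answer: $28715$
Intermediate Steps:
$J = 27121$
$J - \left(14877 - 16471\right) = 27121 - \left(14877 - 16471\right) = 27121 - -1594 = 27121 + 1594 = 28715$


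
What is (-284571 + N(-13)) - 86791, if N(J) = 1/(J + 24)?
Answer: -4084981/11 ≈ -3.7136e+5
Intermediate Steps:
N(J) = 1/(24 + J)
(-284571 + N(-13)) - 86791 = (-284571 + 1/(24 - 13)) - 86791 = (-284571 + 1/11) - 86791 = -3130280/11 - 86791 = -4084981/11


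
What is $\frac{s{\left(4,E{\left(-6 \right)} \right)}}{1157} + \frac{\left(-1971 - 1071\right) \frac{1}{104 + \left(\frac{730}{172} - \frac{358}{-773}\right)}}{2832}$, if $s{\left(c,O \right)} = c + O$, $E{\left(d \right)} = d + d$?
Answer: $- \frac{33141869921}{1973249870540} \approx -0.016796$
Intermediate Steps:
$E{\left(d \right)} = 2 d$
$s{\left(c,O \right)} = O + c$
$\frac{s{\left(4,E{\left(-6 \right)} \right)}}{1157} + \frac{\left(-1971 - 1071\right) \frac{1}{104 + \left(\frac{730}{172} - \frac{358}{-773}\right)}}{2832} = \frac{2 \left(-6\right) + 4}{1157} + \frac{\left(-1971 - 1071\right) \frac{1}{104 + \left(\frac{730}{172} - \frac{358}{-773}\right)}}{2832} = \left(-12 + 4\right) \frac{1}{1157} + - \frac{3042}{104 + \left(730 \cdot \frac{1}{172} - - \frac{358}{773}\right)} \frac{1}{2832} = \left(-8\right) \frac{1}{1157} + - \frac{3042}{104 + \left(\frac{365}{86} + \frac{358}{773}\right)} \frac{1}{2832} = - \frac{8}{1157} + - \frac{3042}{104 + \frac{312933}{66478}} \cdot \frac{1}{2832} = - \frac{8}{1157} + - \frac{3042}{\frac{7226645}{66478}} \cdot \frac{1}{2832} = - \frac{8}{1157} + \left(-3042\right) \frac{66478}{7226645} \cdot \frac{1}{2832} = - \frac{8}{1157} - \frac{16852173}{1705488220} = - \frac{33141869921}{1973249870540}$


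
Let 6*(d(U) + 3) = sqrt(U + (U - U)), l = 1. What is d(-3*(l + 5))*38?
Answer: -114 + 19*I*sqrt(2) ≈ -114.0 + 26.87*I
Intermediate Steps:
d(U) = -3 + sqrt(U)/6 (d(U) = -3 + sqrt(U + (U - U))/6 = -3 + sqrt(U + 0)/6 = -3 + sqrt(U)/6)
d(-3*(l + 5))*38 = (-3 + sqrt(-3*(1 + 5))/6)*38 = (-3 + sqrt(-3*6)/6)*38 = (-3 + sqrt(-18)/6)*38 = (-3 + (3*I*sqrt(2))/6)*38 = (-3 + I*sqrt(2)/2)*38 = -114 + 19*I*sqrt(2)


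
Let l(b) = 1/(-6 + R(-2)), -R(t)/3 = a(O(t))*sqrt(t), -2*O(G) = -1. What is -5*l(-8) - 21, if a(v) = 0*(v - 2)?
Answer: -121/6 ≈ -20.167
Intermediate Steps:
O(G) = 1/2 (O(G) = -1/2*(-1) = 1/2)
a(v) = 0 (a(v) = 0*(-2 + v) = 0)
R(t) = 0 (R(t) = -0*sqrt(t) = -3*0 = 0)
l(b) = -1/6 (l(b) = 1/(-6 + 0) = 1/(-6) = -1/6)
-5*l(-8) - 21 = -5*(-1/6) - 21 = 5/6 - 21 = -121/6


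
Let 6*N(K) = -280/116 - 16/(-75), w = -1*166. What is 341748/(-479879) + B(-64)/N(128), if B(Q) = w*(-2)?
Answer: -1040379680664/1148350447 ≈ -905.98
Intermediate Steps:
w = -166
N(K) = -2393/6525 (N(K) = (-280/116 - 16/(-75))/6 = (-280*1/116 - 16*(-1/75))/6 = (-70/29 + 16/75)/6 = (⅙)*(-4786/2175) = -2393/6525)
B(Q) = 332 (B(Q) = -166*(-2) = 332)
341748/(-479879) + B(-64)/N(128) = 341748/(-479879) + 332/(-2393/6525) = 341748*(-1/479879) + 332*(-6525/2393) = -341748/479879 - 2166300/2393 = -1040379680664/1148350447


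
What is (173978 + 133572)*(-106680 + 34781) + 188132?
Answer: -22112349318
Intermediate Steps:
(173978 + 133572)*(-106680 + 34781) + 188132 = 307550*(-71899) + 188132 = -22112537450 + 188132 = -22112349318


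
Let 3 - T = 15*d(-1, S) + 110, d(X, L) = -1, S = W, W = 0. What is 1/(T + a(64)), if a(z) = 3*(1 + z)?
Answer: 1/103 ≈ 0.0097087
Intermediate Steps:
S = 0
a(z) = 3 + 3*z
T = -92 (T = 3 - (15*(-1) + 110) = 3 - (-15 + 110) = 3 - 1*95 = 3 - 95 = -92)
1/(T + a(64)) = 1/(-92 + (3 + 3*64)) = 1/(-92 + (3 + 192)) = 1/(-92 + 195) = 1/103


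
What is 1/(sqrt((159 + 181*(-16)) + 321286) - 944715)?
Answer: -314905/297495370892 - 7*sqrt(6501)/892486112676 ≈ -1.0592e-6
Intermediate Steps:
1/(sqrt((159 + 181*(-16)) + 321286) - 944715) = 1/(sqrt((159 - 2896) + 321286) - 944715) = 1/(sqrt(-2737 + 321286) - 944715) = 1/(sqrt(318549) - 944715) = 1/(7*sqrt(6501) - 944715) = 1/(-944715 + 7*sqrt(6501))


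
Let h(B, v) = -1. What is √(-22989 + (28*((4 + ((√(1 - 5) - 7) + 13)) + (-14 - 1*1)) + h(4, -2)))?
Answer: √(-23130 + 56*I) ≈ 0.184 + 152.09*I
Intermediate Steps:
√(-22989 + (28*((4 + ((√(1 - 5) - 7) + 13)) + (-14 - 1*1)) + h(4, -2))) = √(-22989 + (28*((4 + ((√(1 - 5) - 7) + 13)) + (-14 - 1*1)) - 1)) = √(-22989 + (28*((4 + ((√(-4) - 7) + 13)) + (-14 - 1)) - 1)) = √(-22989 + (28*((4 + ((2*I - 7) + 13)) - 15) - 1)) = √(-22989 + (28*((4 + ((-7 + 2*I) + 13)) - 15) - 1)) = √(-22989 + (28*((4 + (6 + 2*I)) - 15) - 1)) = √(-22989 + (28*((10 + 2*I) - 15) - 1)) = √(-22989 + (28*(-5 + 2*I) - 1)) = √(-22989 + ((-140 + 56*I) - 1)) = √(-22989 + (-141 + 56*I)) = √(-23130 + 56*I)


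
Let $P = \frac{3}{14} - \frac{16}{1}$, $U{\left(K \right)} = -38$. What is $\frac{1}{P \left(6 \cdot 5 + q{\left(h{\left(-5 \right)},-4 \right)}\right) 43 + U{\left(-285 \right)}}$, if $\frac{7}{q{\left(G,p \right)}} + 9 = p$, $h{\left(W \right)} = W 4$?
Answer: $- \frac{14}{280505} \approx -4.991 \cdot 10^{-5}$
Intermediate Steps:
$h{\left(W \right)} = 4 W$
$q{\left(G,p \right)} = \frac{7}{-9 + p}$
$P = - \frac{221}{14}$ ($P = 3 \cdot \frac{1}{14} - 16 = \frac{3}{14} - 16 = - \frac{221}{14} \approx -15.786$)
$\frac{1}{P \left(6 \cdot 5 + q{\left(h{\left(-5 \right)},-4 \right)}\right) 43 + U{\left(-285 \right)}} = \frac{1}{- \frac{221 \left(6 \cdot 5 + \frac{7}{-9 - 4}\right)}{14} \cdot 43 - 38} = \frac{1}{- \frac{221 \left(30 + \frac{7}{-13}\right)}{14} \cdot 43 - 38} = \frac{1}{- \frac{221 \left(30 + 7 \left(- \frac{1}{13}\right)\right)}{14} \cdot 43 - 38} = \frac{1}{- \frac{221 \left(30 - \frac{7}{13}\right)}{14} \cdot 43 - 38} = \frac{1}{\left(- \frac{221}{14}\right) \frac{383}{13} \cdot 43 - 38} = \frac{1}{\left(- \frac{6511}{14}\right) 43 - 38} = \frac{1}{- \frac{279973}{14} - 38} = \frac{1}{- \frac{280505}{14}} = - \frac{14}{280505}$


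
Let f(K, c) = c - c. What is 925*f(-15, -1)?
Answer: 0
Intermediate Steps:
f(K, c) = 0
925*f(-15, -1) = 925*0 = 0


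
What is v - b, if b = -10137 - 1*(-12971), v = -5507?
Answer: -8341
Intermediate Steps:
b = 2834 (b = -10137 + 12971 = 2834)
v - b = -5507 - 1*2834 = -5507 - 2834 = -8341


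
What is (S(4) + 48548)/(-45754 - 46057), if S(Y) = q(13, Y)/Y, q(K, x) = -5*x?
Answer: -48543/91811 ≈ -0.52873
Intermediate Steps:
S(Y) = -5 (S(Y) = (-5*Y)/Y = -5)
(S(4) + 48548)/(-45754 - 46057) = (-5 + 48548)/(-45754 - 46057) = 48543/(-91811) = 48543*(-1/91811) = -48543/91811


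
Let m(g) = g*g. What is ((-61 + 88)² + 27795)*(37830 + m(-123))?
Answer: 1510602516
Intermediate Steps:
m(g) = g²
((-61 + 88)² + 27795)*(37830 + m(-123)) = ((-61 + 88)² + 27795)*(37830 + (-123)²) = (27² + 27795)*(37830 + 15129) = (729 + 27795)*52959 = 28524*52959 = 1510602516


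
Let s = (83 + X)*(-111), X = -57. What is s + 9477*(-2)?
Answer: -21840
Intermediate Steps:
s = -2886 (s = (83 - 57)*(-111) = 26*(-111) = -2886)
s + 9477*(-2) = -2886 + 9477*(-2) = -2886 - 18954 = -21840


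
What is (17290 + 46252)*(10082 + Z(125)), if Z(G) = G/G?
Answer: 640693986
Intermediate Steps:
Z(G) = 1
(17290 + 46252)*(10082 + Z(125)) = (17290 + 46252)*(10082 + 1) = 63542*10083 = 640693986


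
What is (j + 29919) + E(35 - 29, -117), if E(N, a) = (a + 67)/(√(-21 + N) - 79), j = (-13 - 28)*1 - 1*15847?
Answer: 43890943/3128 + 25*I*√15/3128 ≈ 14032.0 + 0.030954*I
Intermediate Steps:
j = -15888 (j = -41*1 - 15847 = -41 - 15847 = -15888)
E(N, a) = (67 + a)/(-79 + √(-21 + N))
(j + 29919) + E(35 - 29, -117) = (-15888 + 29919) + (67 - 117)/(-79 + √(-21 + (35 - 29))) = 14031 - 50/(-79 + √(-21 + 6)) = 14031 - 50/(-79 + √(-15)) = 14031 - 50/(-79 + I*√15)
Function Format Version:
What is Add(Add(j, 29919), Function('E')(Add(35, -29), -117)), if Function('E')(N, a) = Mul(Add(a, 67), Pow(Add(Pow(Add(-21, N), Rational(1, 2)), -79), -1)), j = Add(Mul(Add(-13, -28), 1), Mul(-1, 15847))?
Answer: Add(Rational(43890943, 3128), Mul(Rational(25, 3128), I, Pow(15, Rational(1, 2)))) ≈ Add(14032., Mul(0.030954, I))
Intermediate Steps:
j = -15888 (j = Add(Mul(-41, 1), -15847) = Add(-41, -15847) = -15888)
Function('E')(N, a) = Mul(Pow(Add(-79, Pow(Add(-21, N), Rational(1, 2))), -1), Add(67, a)) (Function('E')(N, a) = Mul(Add(67, a), Pow(Add(-79, Pow(Add(-21, N), Rational(1, 2))), -1)) = Mul(Pow(Add(-79, Pow(Add(-21, N), Rational(1, 2))), -1), Add(67, a)))
Add(Add(j, 29919), Function('E')(Add(35, -29), -117)) = Add(Add(-15888, 29919), Mul(Pow(Add(-79, Pow(Add(-21, Add(35, -29)), Rational(1, 2))), -1), Add(67, -117))) = Add(14031, Mul(Pow(Add(-79, Pow(Add(-21, 6), Rational(1, 2))), -1), -50)) = Add(14031, Mul(Pow(Add(-79, Pow(-15, Rational(1, 2))), -1), -50)) = Add(14031, Mul(Pow(Add(-79, Mul(I, Pow(15, Rational(1, 2)))), -1), -50)) = Add(14031, Mul(-50, Pow(Add(-79, Mul(I, Pow(15, Rational(1, 2)))), -1)))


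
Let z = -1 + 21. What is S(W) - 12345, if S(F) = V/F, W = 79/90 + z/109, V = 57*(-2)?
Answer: -129642135/10411 ≈ -12452.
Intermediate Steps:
z = 20
V = -114
W = 10411/9810 (W = 79/90 + 20/109 = 10411/9810 ≈ 1.0613)
S(F) = -114/F
S(W) - 12345 = -114/10411/9810 - 12345 = -114*9810/10411 - 12345 = -1118340/10411 - 12345 = -129642135/10411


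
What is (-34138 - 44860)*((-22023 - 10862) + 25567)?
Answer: 578107364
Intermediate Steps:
(-34138 - 44860)*((-22023 - 10862) + 25567) = -78998*(-32885 + 25567) = -78998*(-7318) = 578107364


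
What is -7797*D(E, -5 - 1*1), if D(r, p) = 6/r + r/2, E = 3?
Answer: -54579/2 ≈ -27290.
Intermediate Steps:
D(r, p) = r/2 + 6/r (D(r, p) = 6/r + r*(1/2) = 6/r + r/2 = r/2 + 6/r)
-7797*D(E, -5 - 1*1) = -7797*((1/2)*3 + 6/3) = -7797*(3/2 + 6*(1/3)) = -7797*(3/2 + 2) = -7797*7/2 = -54579/2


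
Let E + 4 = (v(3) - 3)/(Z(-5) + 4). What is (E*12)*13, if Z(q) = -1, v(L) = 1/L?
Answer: -2288/3 ≈ -762.67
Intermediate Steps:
E = -44/9 (E = -4 + (1/3 - 3)/(-1 + 4) = -4 + (⅓ - 3)/3 = -4 - 8/3*⅓ = -4 - 8/9 = -44/9 ≈ -4.8889)
(E*12)*13 = -44/9*12*13 = -176/3*13 = -2288/3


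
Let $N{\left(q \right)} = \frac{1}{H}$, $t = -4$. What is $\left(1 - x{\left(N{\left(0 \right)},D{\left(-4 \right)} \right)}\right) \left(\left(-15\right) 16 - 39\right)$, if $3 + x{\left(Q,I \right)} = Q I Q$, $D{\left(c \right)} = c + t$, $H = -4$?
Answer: $- \frac{2511}{2} \approx -1255.5$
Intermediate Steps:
$D{\left(c \right)} = -4 + c$ ($D{\left(c \right)} = c - 4 = -4 + c$)
$N{\left(q \right)} = - \frac{1}{4}$ ($N{\left(q \right)} = \frac{1}{-4} = - \frac{1}{4}$)
$x{\left(Q,I \right)} = -3 + I Q^{2}$ ($x{\left(Q,I \right)} = -3 + Q I Q = -3 + I Q Q = -3 + I Q^{2}$)
$\left(1 - x{\left(N{\left(0 \right)},D{\left(-4 \right)} \right)}\right) \left(\left(-15\right) 16 - 39\right) = \left(1 - \left(-3 + \left(-4 - 4\right) \left(- \frac{1}{4}\right)^{2}\right)\right) \left(\left(-15\right) 16 - 39\right) = \left(1 - \left(-3 - \frac{1}{2}\right)\right) \left(-240 - 39\right) = \left(1 - \left(-3 - \frac{1}{2}\right)\right) \left(-279\right) = \left(1 - - \frac{7}{2}\right) \left(-279\right) = \left(1 + \frac{7}{2}\right) \left(-279\right) = \frac{9}{2} \left(-279\right) = - \frac{2511}{2}$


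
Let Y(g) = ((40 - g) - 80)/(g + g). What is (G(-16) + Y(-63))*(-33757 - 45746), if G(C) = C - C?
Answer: 609523/42 ≈ 14512.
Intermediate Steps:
G(C) = 0
Y(g) = (-40 - g)/(2*g) (Y(g) = (-40 - g)/((2*g)) = (-40 - g)*(1/(2*g)) = (-40 - g)/(2*g))
(G(-16) + Y(-63))*(-33757 - 45746) = (0 + (½)*(-40 - 1*(-63))/(-63))*(-33757 - 45746) = (0 + (½)*(-1/63)*(-40 + 63))*(-79503) = (0 + (½)*(-1/63)*23)*(-79503) = (0 - 23/126)*(-79503) = -23/126*(-79503) = 609523/42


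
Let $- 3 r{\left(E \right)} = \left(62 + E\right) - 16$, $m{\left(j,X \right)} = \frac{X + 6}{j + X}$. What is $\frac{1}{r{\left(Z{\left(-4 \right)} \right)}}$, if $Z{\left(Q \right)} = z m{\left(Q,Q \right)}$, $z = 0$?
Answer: $- \frac{3}{46} \approx -0.065217$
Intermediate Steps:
$m{\left(j,X \right)} = \frac{6 + X}{X + j}$
$Z{\left(Q \right)} = 0$ ($Z{\left(Q \right)} = 0 \frac{6 + Q}{Q + Q} = 0 \frac{6 + Q}{2 Q} = 0$)
$r{\left(E \right)} = - \frac{46}{3} - \frac{E}{3}$ ($r{\left(E \right)} = - \frac{\left(62 + E\right) - 16}{3} = - \frac{46 + E}{3} = - \frac{46}{3} - \frac{E}{3}$)
$\frac{1}{r{\left(Z{\left(-4 \right)} \right)}} = \frac{1}{- \frac{46}{3} - 0} = \frac{1}{- \frac{46}{3} + 0} = \frac{1}{- \frac{46}{3}} = - \frac{3}{46}$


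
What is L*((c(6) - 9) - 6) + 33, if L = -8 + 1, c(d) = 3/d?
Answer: 269/2 ≈ 134.50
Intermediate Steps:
L = -7
L*((c(6) - 9) - 6) + 33 = -7*((3/6 - 9) - 6) + 33 = -7*((3*(⅙) - 9) - 6) + 33 = -7*((½ - 9) - 6) + 33 = -7*(-17/2 - 6) + 33 = -7*(-29/2) + 33 = 203/2 + 33 = 269/2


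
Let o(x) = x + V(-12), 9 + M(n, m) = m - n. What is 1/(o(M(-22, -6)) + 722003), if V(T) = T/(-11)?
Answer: 11/7942122 ≈ 1.3850e-6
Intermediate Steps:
M(n, m) = -9 + m - n (M(n, m) = -9 + (m - n) = -9 + m - n)
V(T) = -T/11 (V(T) = T*(-1/11) = -T/11)
o(x) = 12/11 + x (o(x) = x - 1/11*(-12) = x + 12/11 = 12/11 + x)
1/(o(M(-22, -6)) + 722003) = 1/((12/11 + (-9 - 6 - 1*(-22))) + 722003) = 1/((12/11 + (-9 - 6 + 22)) + 722003) = 1/((12/11 + 7) + 722003) = 1/(89/11 + 722003) = 1/(7942122/11) = 11/7942122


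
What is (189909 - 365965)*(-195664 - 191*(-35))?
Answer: 33270886824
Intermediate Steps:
(189909 - 365965)*(-195664 - 191*(-35)) = -176056*(-195664 + 6685) = -176056*(-188979) = 33270886824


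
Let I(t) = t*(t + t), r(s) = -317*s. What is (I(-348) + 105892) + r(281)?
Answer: 259023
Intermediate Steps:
I(t) = 2*t² (I(t) = t*(2*t) = 2*t²)
(I(-348) + 105892) + r(281) = (2*(-348)² + 105892) - 317*281 = (2*121104 + 105892) - 89077 = (242208 + 105892) - 89077 = 348100 - 89077 = 259023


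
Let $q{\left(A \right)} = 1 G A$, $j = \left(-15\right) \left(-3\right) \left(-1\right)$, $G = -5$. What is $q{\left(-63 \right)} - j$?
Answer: $360$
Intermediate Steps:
$j = -45$ ($j = 45 \left(-1\right) = -45$)
$q{\left(A \right)} = - 5 A$ ($q{\left(A \right)} = 1 \left(-5\right) A = - 5 A$)
$q{\left(-63 \right)} - j = \left(-5\right) \left(-63\right) - -45 = 315 + 45 = 360$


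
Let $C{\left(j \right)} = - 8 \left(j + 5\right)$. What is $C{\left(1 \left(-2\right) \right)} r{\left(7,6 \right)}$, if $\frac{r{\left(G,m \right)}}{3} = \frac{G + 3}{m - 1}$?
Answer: $-144$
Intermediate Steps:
$C{\left(j \right)} = -40 - 8 j$ ($C{\left(j \right)} = - 8 \left(5 + j\right) = -40 - 8 j$)
$r{\left(G,m \right)} = \frac{3 \left(3 + G\right)}{-1 + m}$ ($r{\left(G,m \right)} = 3 \frac{G + 3}{m - 1} = 3 \frac{3 + G}{-1 + m} = \frac{3 \left(3 + G\right)}{-1 + m}$)
$C{\left(1 \left(-2\right) \right)} r{\left(7,6 \right)} = \left(-40 - 8 \cdot 1 \left(-2\right)\right) \frac{3 \left(3 + 7\right)}{-1 + 6} = \left(-40 - -16\right) 3 \cdot \frac{1}{5} \cdot 10 = \left(-40 + 16\right) 3 \cdot \frac{1}{5} \cdot 10 = \left(-24\right) 6 = -144$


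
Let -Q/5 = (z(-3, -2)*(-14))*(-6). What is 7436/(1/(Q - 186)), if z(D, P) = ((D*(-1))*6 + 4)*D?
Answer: 204742824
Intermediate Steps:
z(D, P) = D*(4 - 6*D) (z(D, P) = (-D*6 + 4)*D = (-6*D + 4)*D = (4 - 6*D)*D = D*(4 - 6*D))
Q = 27720 (Q = -5*(2*(-3)*(2 - 3*(-3)))*(-14)*(-6) = -5*(2*(-3)*(2 + 9))*(-14)*(-6) = -5*(2*(-3)*11)*(-14)*(-6) = -5*(-66*(-14))*(-6) = -4620*(-6) = -5*(-5544) = 27720)
7436/(1/(Q - 186)) = 7436/(1/(27720 - 186)) = 7436/(1/27534) = 7436*27534 = 204742824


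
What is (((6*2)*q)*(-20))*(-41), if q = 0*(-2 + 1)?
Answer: 0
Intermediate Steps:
q = 0 (q = 0*(-1) = 0)
(((6*2)*q)*(-20))*(-41) = (((6*2)*0)*(-20))*(-41) = ((12*0)*(-20))*(-41) = (0*(-20))*(-41) = 0*(-41) = 0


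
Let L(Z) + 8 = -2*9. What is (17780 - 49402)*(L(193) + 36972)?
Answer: -1168306412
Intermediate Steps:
L(Z) = -26 (L(Z) = -8 - 2*9 = -8 - 18 = -26)
(17780 - 49402)*(L(193) + 36972) = (17780 - 49402)*(-26 + 36972) = -31622*36946 = -1168306412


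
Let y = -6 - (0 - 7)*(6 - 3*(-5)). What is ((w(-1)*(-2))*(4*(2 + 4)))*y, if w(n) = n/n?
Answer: -6768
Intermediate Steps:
w(n) = 1
y = 141 (y = -6 - (-7)*(6 + 15) = -6 - (-7)*21 = -6 - 1*(-147) = -6 + 147 = 141)
((w(-1)*(-2))*(4*(2 + 4)))*y = ((1*(-2))*(4*(2 + 4)))*141 = -8*6*141 = -2*24*141 = -48*141 = -6768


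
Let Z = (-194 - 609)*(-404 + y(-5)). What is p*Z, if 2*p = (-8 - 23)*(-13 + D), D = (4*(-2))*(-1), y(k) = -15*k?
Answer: 40948985/2 ≈ 2.0474e+7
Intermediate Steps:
D = 8 (D = -8*(-1) = 8)
p = 155/2 (p = ((-8 - 23)*(-13 + 8))/2 = (-31*(-5))/2 = (½)*155 = 155/2 ≈ 77.500)
Z = 264187 (Z = (-194 - 609)*(-404 - 15*(-5)) = -803*(-404 + 75) = -803*(-329) = 264187)
p*Z = (155/2)*264187 = 40948985/2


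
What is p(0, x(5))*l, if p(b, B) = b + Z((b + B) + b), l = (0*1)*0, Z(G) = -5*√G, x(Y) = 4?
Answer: 0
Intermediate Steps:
l = 0 (l = 0*0 = 0)
p(b, B) = b - 5*√(B + 2*b) (p(b, B) = b - 5*√((b + B) + b) = b - 5*√((B + b) + b) = b - 5*√(B + 2*b))
p(0, x(5))*l = (0 - 5*√(4 + 2*0))*0 = (0 - 5*√(4 + 0))*0 = (0 - 5*√4)*0 = (0 - 5*2)*0 = (0 - 10)*0 = -10*0 = 0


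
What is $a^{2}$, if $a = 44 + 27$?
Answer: $5041$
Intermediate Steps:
$a = 71$
$a^{2} = 71^{2} = 5041$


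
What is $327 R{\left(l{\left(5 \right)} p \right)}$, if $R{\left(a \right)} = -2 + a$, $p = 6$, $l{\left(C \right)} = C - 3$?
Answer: $3270$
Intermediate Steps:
$l{\left(C \right)} = -3 + C$
$327 R{\left(l{\left(5 \right)} p \right)} = 327 \left(-2 + \left(-3 + 5\right) 6\right) = 327 \left(-2 + 2 \cdot 6\right) = 327 \left(-2 + 12\right) = 327 \cdot 10 = 3270$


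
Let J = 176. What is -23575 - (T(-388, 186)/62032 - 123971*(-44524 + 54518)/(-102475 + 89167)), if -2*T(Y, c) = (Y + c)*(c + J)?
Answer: -12039714253483/103190232 ≈ -1.1668e+5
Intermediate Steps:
T(Y, c) = -(176 + c)*(Y + c)/2 (T(Y, c) = -(Y + c)*(c + 176)/2 = -(Y + c)*(176 + c)/2 = -(176 + c)*(Y + c)/2)
-23575 - (T(-388, 186)/62032 - 123971*(-44524 + 54518)/(-102475 + 89167)) = -23575 - ((-88*(-388) - 88*186 - 1/2*186**2 - 1/2*(-388)*186)/62032 - 123971*(-44524 + 54518)/(-102475 + 89167)) = -23575 - ((34144 - 16368 - 1/2*34596 + 36084)*(1/62032) - 123971/((-13308/9994))) = -23575 - ((34144 - 16368 - 17298 + 36084)*(1/62032) - 123971/((-13308*1/9994))) = -23575 - (36562*(1/62032) - 123971/(-6654/4997)) = -23575 - (18281/31016 - 123971*(-4997/6654)) = -23575 - (18281/31016 + 619483087/6654) = -23575 - 1*9607004534083/103190232 = -23575 - 9607004534083/103190232 = -12039714253483/103190232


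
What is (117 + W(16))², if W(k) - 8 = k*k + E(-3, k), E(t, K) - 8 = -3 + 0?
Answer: 148996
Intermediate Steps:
E(t, K) = 5 (E(t, K) = 8 + (-3 + 0) = 8 - 3 = 5)
W(k) = 13 + k² (W(k) = 8 + (k*k + 5) = 8 + (k² + 5) = 8 + (5 + k²) = 13 + k²)
(117 + W(16))² = (117 + (13 + 16²))² = (117 + (13 + 256))² = (117 + 269)² = 386² = 148996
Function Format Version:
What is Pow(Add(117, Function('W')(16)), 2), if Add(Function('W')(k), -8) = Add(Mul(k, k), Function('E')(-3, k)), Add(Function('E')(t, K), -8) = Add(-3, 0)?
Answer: 148996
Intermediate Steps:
Function('E')(t, K) = 5 (Function('E')(t, K) = Add(8, Add(-3, 0)) = Add(8, -3) = 5)
Function('W')(k) = Add(13, Pow(k, 2)) (Function('W')(k) = Add(8, Add(Mul(k, k), 5)) = Add(8, Add(Pow(k, 2), 5)) = Add(8, Add(5, Pow(k, 2))) = Add(13, Pow(k, 2)))
Pow(Add(117, Function('W')(16)), 2) = Pow(Add(117, Add(13, Pow(16, 2))), 2) = Pow(Add(117, Add(13, 256)), 2) = Pow(Add(117, 269), 2) = Pow(386, 2) = 148996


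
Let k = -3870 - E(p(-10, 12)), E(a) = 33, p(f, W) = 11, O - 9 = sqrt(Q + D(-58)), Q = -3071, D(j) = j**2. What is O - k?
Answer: 3912 + sqrt(293) ≈ 3929.1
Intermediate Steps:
O = 9 + sqrt(293) (O = 9 + sqrt(-3071 + (-58)**2) = 9 + sqrt(-3071 + 3364) = 9 + sqrt(293) ≈ 26.117)
k = -3903 (k = -3870 - 1*33 = -3870 - 33 = -3903)
O - k = (9 + sqrt(293)) - 1*(-3903) = (9 + sqrt(293)) + 3903 = 3912 + sqrt(293)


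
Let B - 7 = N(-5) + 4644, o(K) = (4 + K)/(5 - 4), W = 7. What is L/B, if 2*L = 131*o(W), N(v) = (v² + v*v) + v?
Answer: 1441/9392 ≈ 0.15343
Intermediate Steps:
o(K) = 4 + K (o(K) = (4 + K)/1 = (4 + K)*1 = 4 + K)
N(v) = v + 2*v² (N(v) = (v² + v²) + v = 2*v² + v = v + 2*v²)
B = 4696 (B = 7 + (-5*(1 + 2*(-5)) + 4644) = 7 + (-5*(1 - 10) + 4644) = 7 + (-5*(-9) + 4644) = 7 + (45 + 4644) = 7 + 4689 = 4696)
L = 1441/2 (L = (131*(4 + 7))/2 = (131*11)/2 = (½)*1441 = 1441/2 ≈ 720.50)
L/B = (1441/2)/4696 = (1441/2)*(1/4696) = 1441/9392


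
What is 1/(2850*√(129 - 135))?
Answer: -I*√6/17100 ≈ -0.00014325*I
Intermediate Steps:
1/(2850*√(129 - 135)) = 1/(2850*√(-6)) = 1/(2850*(I*√6)) = 1/(2850*I*√6) = -I*√6/17100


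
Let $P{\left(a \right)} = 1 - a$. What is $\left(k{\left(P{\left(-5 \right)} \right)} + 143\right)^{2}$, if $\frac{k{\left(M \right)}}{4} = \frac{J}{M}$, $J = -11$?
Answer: $\frac{165649}{9} \approx 18405.0$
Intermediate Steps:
$k{\left(M \right)} = - \frac{44}{M}$ ($k{\left(M \right)} = 4 \left(- \frac{11}{M}\right) = - \frac{44}{M}$)
$\left(k{\left(P{\left(-5 \right)} \right)} + 143\right)^{2} = \left(- \frac{44}{1 - -5} + 143\right)^{2} = \left(- \frac{44}{1 + 5} + 143\right)^{2} = \left(- \frac{44}{6} + 143\right)^{2} = \left(\left(-44\right) \frac{1}{6} + 143\right)^{2} = \left(- \frac{22}{3} + 143\right)^{2} = \left(\frac{407}{3}\right)^{2} = \frac{165649}{9}$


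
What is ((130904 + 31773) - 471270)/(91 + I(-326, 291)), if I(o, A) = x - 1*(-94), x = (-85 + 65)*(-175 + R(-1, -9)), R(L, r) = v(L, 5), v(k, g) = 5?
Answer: -308593/3585 ≈ -86.079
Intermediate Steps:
R(L, r) = 5
x = 3400 (x = (-85 + 65)*(-175 + 5) = -20*(-170) = 3400)
I(o, A) = 3494 (I(o, A) = 3400 - 1*(-94) = 3400 + 94 = 3494)
((130904 + 31773) - 471270)/(91 + I(-326, 291)) = ((130904 + 31773) - 471270)/(91 + 3494) = (162677 - 471270)/3585 = -308593*1/3585 = -308593/3585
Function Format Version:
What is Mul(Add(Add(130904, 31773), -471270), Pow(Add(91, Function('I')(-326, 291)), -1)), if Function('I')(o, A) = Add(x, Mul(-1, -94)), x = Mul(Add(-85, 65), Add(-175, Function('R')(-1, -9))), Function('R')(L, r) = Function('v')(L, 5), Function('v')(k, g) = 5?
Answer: Rational(-308593, 3585) ≈ -86.079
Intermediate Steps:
Function('R')(L, r) = 5
x = 3400 (x = Mul(Add(-85, 65), Add(-175, 5)) = Mul(-20, -170) = 3400)
Function('I')(o, A) = 3494 (Function('I')(o, A) = Add(3400, Mul(-1, -94)) = Add(3400, 94) = 3494)
Mul(Add(Add(130904, 31773), -471270), Pow(Add(91, Function('I')(-326, 291)), -1)) = Mul(Add(Add(130904, 31773), -471270), Pow(Add(91, 3494), -1)) = Mul(Add(162677, -471270), Pow(3585, -1)) = Mul(-308593, Rational(1, 3585)) = Rational(-308593, 3585)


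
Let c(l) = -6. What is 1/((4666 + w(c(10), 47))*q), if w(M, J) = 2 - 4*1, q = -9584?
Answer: -1/44699776 ≈ -2.2371e-8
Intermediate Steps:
w(M, J) = -2 (w(M, J) = 2 - 4 = -2)
1/((4666 + w(c(10), 47))*q) = 1/((4666 - 2)*(-9584)) = -1/9584/4664 = (1/4664)*(-1/9584) = -1/44699776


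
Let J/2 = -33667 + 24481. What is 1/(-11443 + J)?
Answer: -1/29815 ≈ -3.3540e-5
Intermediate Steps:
J = -18372 (J = 2*(-33667 + 24481) = 2*(-9186) = -18372)
1/(-11443 + J) = 1/(-11443 - 18372) = 1/(-29815) = -1/29815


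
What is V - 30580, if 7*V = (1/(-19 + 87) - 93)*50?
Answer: -7436115/238 ≈ -31244.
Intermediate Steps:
V = -158075/238 (V = ((1/(-19 + 87) - 93)*50)/7 = ((1/68 - 93)*50)/7 = (-6323/68*50)/7 = (1/7)*(-158075/34) = -158075/238 ≈ -664.18)
V - 30580 = -158075/238 - 30580 = -7436115/238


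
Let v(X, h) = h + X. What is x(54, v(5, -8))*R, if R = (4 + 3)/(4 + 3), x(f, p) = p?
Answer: -3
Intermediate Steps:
v(X, h) = X + h
R = 1 (R = 7/7 = 7*(⅐) = 1)
x(54, v(5, -8))*R = (5 - 8)*1 = -3*1 = -3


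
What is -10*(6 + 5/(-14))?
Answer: -395/7 ≈ -56.429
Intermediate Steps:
-10*(6 + 5/(-14)) = -10*(6 + 5*(-1/14)) = -10*(6 - 5/14) = -10*79/14 = -395/7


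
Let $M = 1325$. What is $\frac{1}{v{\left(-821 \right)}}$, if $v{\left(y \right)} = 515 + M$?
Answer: $\frac{1}{1840} \approx 0.00054348$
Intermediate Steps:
$v{\left(y \right)} = 1840$ ($v{\left(y \right)} = 515 + 1325 = 1840$)
$\frac{1}{v{\left(-821 \right)}} = \frac{1}{1840}$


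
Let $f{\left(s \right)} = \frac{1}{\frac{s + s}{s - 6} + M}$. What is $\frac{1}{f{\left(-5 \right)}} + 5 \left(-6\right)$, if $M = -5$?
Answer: $- \frac{375}{11} \approx -34.091$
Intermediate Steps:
$f{\left(s \right)} = \frac{1}{-5 + \frac{2 s}{-6 + s}}$ ($f{\left(s \right)} = \frac{1}{\frac{s + s}{s - 6} - 5} = \frac{1}{\frac{2 s}{-6 + s} - 5} = \frac{1}{-5 + \frac{2 s}{-6 + s}}$)
$\frac{1}{f{\left(-5 \right)}} + 5 \left(-6\right) = \frac{1}{\frac{1}{3} \frac{1}{-10 - 5} \left(6 - -5\right)} + 5 \left(-6\right) = \frac{1}{\frac{1}{3} \frac{1}{-15} \left(6 + 5\right)} - 30 = \frac{1}{\frac{1}{3} \left(- \frac{1}{15}\right) 11} - 30 = \frac{1}{- \frac{11}{45}} - 30 = - \frac{45}{11} - 30 = - \frac{375}{11}$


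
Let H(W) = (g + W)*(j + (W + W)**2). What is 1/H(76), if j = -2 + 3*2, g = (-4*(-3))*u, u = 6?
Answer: 1/3419984 ≈ 2.9240e-7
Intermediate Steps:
g = 72 (g = -4*(-3)*6 = 12*6 = 72)
j = 4 (j = -2 + 6 = 4)
H(W) = (4 + 4*W**2)*(72 + W) (H(W) = (72 + W)*(4 + (W + W)**2) = (72 + W)*(4 + (2*W)**2) = (72 + W)*(4 + 4*W**2) = (4 + 4*W**2)*(72 + W))
1/H(76) = 1/(288 + 4*76 + 4*76**3 + 288*76**2) = 1/(288 + 304 + 4*438976 + 288*5776) = 1/(288 + 304 + 1755904 + 1663488) = 1/3419984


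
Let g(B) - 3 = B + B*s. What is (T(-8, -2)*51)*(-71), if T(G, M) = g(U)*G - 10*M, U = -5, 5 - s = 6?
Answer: 14484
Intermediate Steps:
s = -1 (s = 5 - 1*6 = 5 - 6 = -1)
g(B) = 3 (g(B) = 3 + (B + B*(-1)) = 3 + (B - B) = 3 + 0 = 3)
T(G, M) = -10*M + 3*G (T(G, M) = 3*G - 10*M = -10*M + 3*G)
(T(-8, -2)*51)*(-71) = ((-10*(-2) + 3*(-8))*51)*(-71) = ((20 - 24)*51)*(-71) = -4*51*(-71) = -204*(-71) = 14484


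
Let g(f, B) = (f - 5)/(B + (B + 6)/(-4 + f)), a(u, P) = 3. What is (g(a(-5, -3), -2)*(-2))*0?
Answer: 0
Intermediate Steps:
g(f, B) = (-5 + f)/(B + (6 + B)/(-4 + f))
(g(a(-5, -3), -2)*(-2))*0 = (((20 + 3**2 - 9*3)/(6 - 3*(-2) - 2*3))*(-2))*0 = (((20 + 9 - 27)/(6 + 6 - 6))*(-2))*0 = ((2/6)*(-2))*0 = (((1/6)*2)*(-2))*0 = ((1/3)*(-2))*0 = -2/3*0 = 0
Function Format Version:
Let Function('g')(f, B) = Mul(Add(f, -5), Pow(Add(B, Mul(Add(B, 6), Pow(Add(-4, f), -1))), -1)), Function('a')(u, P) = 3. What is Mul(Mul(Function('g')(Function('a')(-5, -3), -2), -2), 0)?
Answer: 0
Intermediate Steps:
Function('g')(f, B) = Mul(Pow(Add(B, Mul(Pow(Add(-4, f), -1), Add(6, B))), -1), Add(-5, f)) (Function('g')(f, B) = Mul(Add(-5, f), Pow(Add(B, Mul(Add(6, B), Pow(Add(-4, f), -1))), -1)) = Mul(Add(-5, f), Pow(Add(B, Mul(Pow(Add(-4, f), -1), Add(6, B))), -1)) = Mul(Pow(Add(B, Mul(Pow(Add(-4, f), -1), Add(6, B))), -1), Add(-5, f)))
Mul(Mul(Function('g')(Function('a')(-5, -3), -2), -2), 0) = Mul(Mul(Mul(Pow(Add(6, Mul(-3, -2), Mul(-2, 3)), -1), Add(20, Pow(3, 2), Mul(-9, 3))), -2), 0) = Mul(Mul(Mul(Pow(Add(6, 6, -6), -1), Add(20, 9, -27)), -2), 0) = Mul(Mul(Mul(Pow(6, -1), 2), -2), 0) = Mul(Mul(Mul(Rational(1, 6), 2), -2), 0) = Mul(Mul(Rational(1, 3), -2), 0) = Mul(Rational(-2, 3), 0) = 0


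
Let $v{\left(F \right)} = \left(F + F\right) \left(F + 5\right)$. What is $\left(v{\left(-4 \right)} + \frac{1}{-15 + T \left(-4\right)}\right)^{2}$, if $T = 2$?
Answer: $\frac{34225}{529} \approx 64.698$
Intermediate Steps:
$v{\left(F \right)} = 2 F \left(5 + F\right)$
$\left(v{\left(-4 \right)} + \frac{1}{-15 + T \left(-4\right)}\right)^{2} = \left(2 \left(-4\right) \left(5 - 4\right) + \frac{1}{-15 + 2 \left(-4\right)}\right)^{2} = \left(2 \left(-4\right) 1 + \frac{1}{-15 - 8}\right)^{2} = \left(-8 + \frac{1}{-23}\right)^{2} = \left(-8 - \frac{1}{23}\right)^{2} = \left(- \frac{185}{23}\right)^{2} = \frac{34225}{529}$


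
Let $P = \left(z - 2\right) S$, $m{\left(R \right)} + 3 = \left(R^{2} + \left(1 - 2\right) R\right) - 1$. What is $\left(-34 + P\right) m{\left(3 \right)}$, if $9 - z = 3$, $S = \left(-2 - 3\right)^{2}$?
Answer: $132$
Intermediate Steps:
$S = 25$ ($S = \left(-5\right)^{2} = 25$)
$z = 6$ ($z = 9 - 3 = 6$)
$m{\left(R \right)} = -4 + R^{2} - R$ ($m{\left(R \right)} = -3 - \left(1 - R^{2} - \left(1 - 2\right) R\right) = -3 - \left(1 + R - R^{2}\right) = -4 + R^{2} - R$)
$P = 100$ ($P = \left(6 - 2\right) 25 = 4 \cdot 25 = 100$)
$\left(-34 + P\right) m{\left(3 \right)} = \left(-34 + 100\right) \left(-4 + 3^{2} - 3\right) = 66 \left(-4 + 9 - 3\right) = 66 \cdot 2 = 132$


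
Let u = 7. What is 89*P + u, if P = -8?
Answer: -705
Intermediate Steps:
89*P + u = 89*(-8) + 7 = -712 + 7 = -705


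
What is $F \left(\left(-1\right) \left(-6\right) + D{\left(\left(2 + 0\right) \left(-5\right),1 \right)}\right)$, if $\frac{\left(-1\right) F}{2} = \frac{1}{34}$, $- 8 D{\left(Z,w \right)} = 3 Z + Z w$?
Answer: $- \frac{11}{17} \approx -0.64706$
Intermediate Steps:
$D{\left(Z,w \right)} = - \frac{3 Z}{8} - \frac{Z w}{8}$ ($D{\left(Z,w \right)} = - \frac{3 Z + Z w}{8} = - \frac{3 Z}{8} - \frac{Z w}{8}$)
$F = - \frac{1}{17}$ ($F = - \frac{2}{34} = \left(-2\right) \frac{1}{34} = - \frac{1}{17} \approx -0.058824$)
$F \left(\left(-1\right) \left(-6\right) + D{\left(\left(2 + 0\right) \left(-5\right),1 \right)}\right) = - \frac{\left(-1\right) \left(-6\right) - \frac{\left(2 + 0\right) \left(-5\right) \left(3 + 1\right)}{8}}{17} = - \frac{6 - \frac{1}{8} \cdot 2 \left(-5\right) 4}{17} = - \frac{6 - \left(- \frac{5}{4}\right) 4}{17} = - \frac{6 + 5}{17} = \left(- \frac{1}{17}\right) 11 = - \frac{11}{17}$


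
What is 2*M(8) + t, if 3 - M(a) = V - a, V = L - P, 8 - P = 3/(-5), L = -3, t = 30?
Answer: 376/5 ≈ 75.200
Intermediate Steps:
P = 43/5 (P = 8 - 3/(-5) = 8 - 3*(-1)/5 = 8 - 1*(-⅗) = 8 + ⅗ = 43/5 ≈ 8.6000)
V = -58/5 (V = -3 - 1*43/5 = -3 - 43/5 = -58/5 ≈ -11.600)
M(a) = 73/5 + a (M(a) = 3 - (-58/5 - a) = 3 + (58/5 + a) = 73/5 + a)
2*M(8) + t = 2*(73/5 + 8) + 30 = 2*(113/5) + 30 = 226/5 + 30 = 376/5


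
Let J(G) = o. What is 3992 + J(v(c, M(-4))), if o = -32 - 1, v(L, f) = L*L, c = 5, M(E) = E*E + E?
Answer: 3959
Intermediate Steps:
M(E) = E + E**2 (M(E) = E**2 + E = E + E**2)
v(L, f) = L**2
o = -33
J(G) = -33
3992 + J(v(c, M(-4))) = 3992 - 33 = 3959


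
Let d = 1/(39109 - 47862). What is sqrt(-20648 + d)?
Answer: I*sqrt(1581946714585)/8753 ≈ 143.69*I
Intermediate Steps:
d = -1/8753 (d = 1/(-8753) = -1/8753 ≈ -0.00011425)
sqrt(-20648 + d) = sqrt(-20648 - 1/8753) = sqrt(-180731945/8753) = I*sqrt(1581946714585)/8753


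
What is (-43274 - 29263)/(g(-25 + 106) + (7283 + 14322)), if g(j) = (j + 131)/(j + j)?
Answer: -5875497/1750111 ≈ -3.3572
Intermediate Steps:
g(j) = (131 + j)/(2*j) (g(j) = (131 + j)/((2*j)) = (131 + j)*(1/(2*j)) = (131 + j)/(2*j))
(-43274 - 29263)/(g(-25 + 106) + (7283 + 14322)) = (-43274 - 29263)/((131 + (-25 + 106))/(2*(-25 + 106)) + (7283 + 14322)) = -72537/((½)*(131 + 81)/81 + 21605) = -72537/((½)*(1/81)*212 + 21605) = -72537/(106/81 + 21605) = -72537/1750111/81 = -72537*81/1750111 = -5875497/1750111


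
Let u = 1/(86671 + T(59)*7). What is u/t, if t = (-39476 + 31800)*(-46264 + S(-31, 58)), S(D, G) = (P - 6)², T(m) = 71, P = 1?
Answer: 1/30938587402752 ≈ 3.2322e-14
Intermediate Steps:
S(D, G) = 25 (S(D, G) = (1 - 6)² = (-5)² = 25)
t = 354930564 (t = (-39476 + 31800)*(-46264 + 25) = -7676*(-46239) = 354930564)
u = 1/87168 (u = 1/(86671 + 71*7) = 1/(86671 + 497) = 1/87168 ≈ 1.1472e-5)
u/t = (1/87168)/354930564 = (1/87168)*(1/354930564) = 1/30938587402752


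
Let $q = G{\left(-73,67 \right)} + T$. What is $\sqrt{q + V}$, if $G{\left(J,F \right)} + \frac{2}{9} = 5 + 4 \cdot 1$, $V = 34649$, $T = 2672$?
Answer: $\frac{4 \sqrt{20998}}{3} \approx 193.21$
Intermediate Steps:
$G{\left(J,F \right)} = \frac{79}{9}$ ($G{\left(J,F \right)} = - \frac{2}{9} + \left(5 + 4 \cdot 1\right) = - \frac{2}{9} + \left(5 + 4\right) = - \frac{2}{9} + 9 = \frac{79}{9}$)
$q = \frac{24127}{9}$ ($q = \frac{79}{9} + 2672 = \frac{24127}{9} \approx 2680.8$)
$\sqrt{q + V} = \sqrt{\frac{24127}{9} + 34649} = \sqrt{\frac{335968}{9}} = \frac{4 \sqrt{20998}}{3}$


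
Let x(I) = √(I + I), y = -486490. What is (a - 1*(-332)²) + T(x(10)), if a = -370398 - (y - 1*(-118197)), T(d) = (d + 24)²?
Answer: -111733 + 96*√5 ≈ -1.1152e+5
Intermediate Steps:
x(I) = √2*√I (x(I) = √(2*I) = √2*√I)
T(d) = (24 + d)²
a = -2105 (a = -370398 - (-486490 - 1*(-118197)) = -370398 - (-486490 + 118197) = -370398 - 1*(-368293) = -370398 + 368293 = -2105)
(a - 1*(-332)²) + T(x(10)) = (-2105 - 1*(-332)²) + (24 + √2*√10)² = (-2105 - 1*110224) + (24 + 2*√5)² = (-2105 - 110224) + (24 + 2*√5)² = -112329 + (24 + 2*√5)²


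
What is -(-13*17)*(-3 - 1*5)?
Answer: -1768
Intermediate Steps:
-(-13*17)*(-3 - 1*5) = -(-221)*(-3 - 5) = -(-221)*(-8) = -1*1768 = -1768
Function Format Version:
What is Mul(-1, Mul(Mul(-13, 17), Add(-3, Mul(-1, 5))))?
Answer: -1768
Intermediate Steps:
Mul(-1, Mul(Mul(-13, 17), Add(-3, Mul(-1, 5)))) = Mul(-1, Mul(-221, Add(-3, -5))) = Mul(-1, Mul(-221, -8)) = Mul(-1, 1768) = -1768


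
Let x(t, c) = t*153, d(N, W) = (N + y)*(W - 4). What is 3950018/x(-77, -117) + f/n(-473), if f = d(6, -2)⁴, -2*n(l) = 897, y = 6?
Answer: -12485195318/207207 ≈ -60255.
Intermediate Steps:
n(l) = -897/2 (n(l) = -½*897 = -897/2)
d(N, W) = (-4 + W)*(6 + N) (d(N, W) = (N + 6)*(W - 4) = (6 + N)*(-4 + W) = (-4 + W)*(6 + N))
f = 26873856 (f = (-24 - 4*6 + 6*(-2) + 6*(-2))⁴ = (-24 - 24 - 12 - 12)⁴ = (-72)⁴ = 26873856)
x(t, c) = 153*t
3950018/x(-77, -117) + f/n(-473) = 3950018/((153*(-77))) + 26873856/(-897/2) = 3950018/(-11781) + 26873856*(-2/897) = 3950018*(-1/11781) - 17915904/299 = -232354/693 - 17915904/299 = -12485195318/207207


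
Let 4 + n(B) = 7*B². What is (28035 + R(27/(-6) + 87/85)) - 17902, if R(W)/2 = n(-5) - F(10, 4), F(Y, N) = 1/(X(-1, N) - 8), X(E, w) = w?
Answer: 20951/2 ≈ 10476.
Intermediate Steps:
F(Y, N) = 1/(-8 + N) (F(Y, N) = 1/(N - 8) = 1/(-8 + N))
n(B) = -4 + 7*B²
R(W) = 685/2 (R(W) = 2*((-4 + 7*(-5)²) - 1/(-8 + 4)) = 2*((-4 + 7*25) - 1/(-4)) = 2*((-4 + 175) - 1*(-¼)) = 2*(171 + ¼) = 2*(685/4) = 685/2)
(28035 + R(27/(-6) + 87/85)) - 17902 = (28035 + 685/2) - 17902 = 56755/2 - 17902 = 20951/2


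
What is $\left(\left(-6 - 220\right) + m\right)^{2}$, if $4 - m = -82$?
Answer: $19600$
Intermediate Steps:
$m = 86$ ($m = 4 - -82 = 4 + 82 = 86$)
$\left(\left(-6 - 220\right) + m\right)^{2} = \left(\left(-6 - 220\right) + 86\right)^{2} = \left(-226 + 86\right)^{2} = \left(-140\right)^{2} = 19600$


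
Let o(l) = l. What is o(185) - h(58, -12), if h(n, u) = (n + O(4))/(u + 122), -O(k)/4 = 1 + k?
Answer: 10156/55 ≈ 184.65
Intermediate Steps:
O(k) = -4 - 4*k (O(k) = -4*(1 + k) = -4 - 4*k)
h(n, u) = (-20 + n)/(122 + u) (h(n, u) = (n + (-4 - 4*4))/(u + 122) = (n + (-4 - 16))/(122 + u) = (n - 20)/(122 + u) = (-20 + n)/(122 + u))
o(185) - h(58, -12) = 185 - (-20 + 58)/(122 - 12) = 185 - 38/110 = 185 - 1*19/55 = 185 - 19/55 = 10156/55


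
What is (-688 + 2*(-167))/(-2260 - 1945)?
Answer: 1022/4205 ≈ 0.24304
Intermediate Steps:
(-688 + 2*(-167))/(-2260 - 1945) = (-688 - 334)/(-4205) = -1022*(-1/4205) = 1022/4205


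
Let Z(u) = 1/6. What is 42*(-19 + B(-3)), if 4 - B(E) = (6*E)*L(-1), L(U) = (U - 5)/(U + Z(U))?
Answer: 24066/5 ≈ 4813.2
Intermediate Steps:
Z(u) = ⅙
L(U) = (-5 + U)/(⅙ + U) (L(U) = (U - 5)/(U + ⅙) = (-5 + U)/(⅙ + U))
B(E) = 4 - 216*E/5 (B(E) = 4 - 6*E*6*(-5 - 1)/(1 + 6*(-1)) = 4 - 6*E*6*(-6)/(1 - 6) = 4 - 6*E*6*(-6)/(-5) = 4 - 6*E*6*(-⅕)*(-6) = 4 - 6*E*36/5 = 4 - 216*E/5)
42*(-19 + B(-3)) = 42*(-19 + (4 - 216/5*(-3))) = 42*(-19 + (4 + 648/5)) = 42*(-19 + 668/5) = 42*(573/5) = 24066/5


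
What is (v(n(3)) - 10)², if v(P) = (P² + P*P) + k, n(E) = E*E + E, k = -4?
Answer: 75076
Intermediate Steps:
n(E) = E + E² (n(E) = E² + E = E + E²)
v(P) = -4 + 2*P² (v(P) = (P² + P*P) - 4 = (P² + P²) - 4 = 2*P² - 4 = -4 + 2*P²)
(v(n(3)) - 10)² = ((-4 + 2*(3*(1 + 3))²) - 10)² = ((-4 + 2*(3*4)²) - 10)² = ((-4 + 2*12²) - 10)² = ((-4 + 2*144) - 10)² = ((-4 + 288) - 10)² = (284 - 10)² = 274² = 75076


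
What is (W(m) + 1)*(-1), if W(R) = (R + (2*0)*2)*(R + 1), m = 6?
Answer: -43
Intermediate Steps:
W(R) = R*(1 + R) (W(R) = (R + 0*2)*(1 + R) = (R + 0)*(1 + R) = R*(1 + R))
(W(m) + 1)*(-1) = (6*(1 + 6) + 1)*(-1) = (6*7 + 1)*(-1) = (42 + 1)*(-1) = 43*(-1) = -43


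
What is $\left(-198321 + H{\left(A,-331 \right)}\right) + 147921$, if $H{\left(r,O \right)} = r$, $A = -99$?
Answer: $-50499$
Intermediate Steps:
$\left(-198321 + H{\left(A,-331 \right)}\right) + 147921 = \left(-198321 - 99\right) + 147921 = -198420 + 147921 = -50499$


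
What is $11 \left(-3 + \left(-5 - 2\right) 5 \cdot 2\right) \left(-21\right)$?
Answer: $16863$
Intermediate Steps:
$11 \left(-3 + \left(-5 - 2\right) 5 \cdot 2\right) \left(-21\right) = 11 \left(-3 + \left(-7\right) 5 \cdot 2\right) \left(-21\right) = 11 \left(-3 - 70\right) \left(-21\right) = 11 \left(-73\right) \left(-21\right) = \left(-803\right) \left(-21\right) = 16863$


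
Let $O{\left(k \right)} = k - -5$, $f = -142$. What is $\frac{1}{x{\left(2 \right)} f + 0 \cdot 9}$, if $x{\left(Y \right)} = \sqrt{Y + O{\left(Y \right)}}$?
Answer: $- \frac{1}{426} \approx -0.0023474$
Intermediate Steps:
$O{\left(k \right)} = 5 + k$ ($O{\left(k \right)} = k + 5 = 5 + k$)
$x{\left(Y \right)} = \sqrt{5 + 2 Y}$ ($x{\left(Y \right)} = \sqrt{Y + \left(5 + Y\right)} = \sqrt{5 + 2 Y}$)
$\frac{1}{x{\left(2 \right)} f + 0 \cdot 9} = \frac{1}{\sqrt{5 + 2 \cdot 2} \left(-142\right) + 0 \cdot 9} = \frac{1}{\sqrt{5 + 4} \left(-142\right) + 0} = \frac{1}{\sqrt{9} \left(-142\right) + 0} = \frac{1}{3 \left(-142\right) + 0} = \frac{1}{-426 + 0} = \frac{1}{-426} = - \frac{1}{426}$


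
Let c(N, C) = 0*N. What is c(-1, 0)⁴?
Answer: 0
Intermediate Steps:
c(N, C) = 0
c(-1, 0)⁴ = 0⁴ = 0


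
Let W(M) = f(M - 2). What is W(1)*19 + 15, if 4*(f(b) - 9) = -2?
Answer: 353/2 ≈ 176.50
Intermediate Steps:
f(b) = 17/2 (f(b) = 9 + (¼)*(-2) = 9 - ½ = 17/2)
W(M) = 17/2
W(1)*19 + 15 = (17/2)*19 + 15 = 323/2 + 15 = 353/2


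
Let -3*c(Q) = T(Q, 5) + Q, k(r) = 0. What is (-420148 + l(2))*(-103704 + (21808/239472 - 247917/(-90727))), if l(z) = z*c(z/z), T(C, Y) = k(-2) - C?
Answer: 59163967909350639008/1357911009 ≈ 4.3570e+10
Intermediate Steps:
T(C, Y) = -C (T(C, Y) = 0 - C = -C)
c(Q) = 0 (c(Q) = -(-Q + Q)/3 = -⅓*0 = 0)
l(z) = 0 (l(z) = z*0 = 0)
(-420148 + l(2))*(-103704 + (21808/239472 - 247917/(-90727))) = (-420148 + 0)*(-103704 + (21808/239472 - 247917/(-90727))) = -420148*(-103704 + (21808*(1/239472) - 247917*(-1/90727))) = -420148*(-103704 + (1363/14967 + 247917/90727)) = -420148*(-103704 + 3834234640/1357911009) = -420148*(-140816969042696/1357911009) = 59163967909350639008/1357911009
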